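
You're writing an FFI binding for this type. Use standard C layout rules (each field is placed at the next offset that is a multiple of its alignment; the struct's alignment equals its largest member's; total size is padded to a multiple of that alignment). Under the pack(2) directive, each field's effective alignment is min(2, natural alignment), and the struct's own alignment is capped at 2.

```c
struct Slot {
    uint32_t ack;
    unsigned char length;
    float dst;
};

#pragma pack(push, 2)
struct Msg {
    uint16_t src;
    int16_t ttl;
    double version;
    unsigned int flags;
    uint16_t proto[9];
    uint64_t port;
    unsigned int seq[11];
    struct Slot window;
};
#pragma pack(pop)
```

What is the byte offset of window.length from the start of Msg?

Slot: ack at 0 (size 4, align 4) → ends 4; length at 4 (size 1, align 1) → ends 5; pad 3 to align 4 for dst; dst at 8 (size 4, align 4) → ends 12; total 12 bytes, alignment 4
src at 0 (size 2, align 2) → ends 2
ttl at 2 (size 2, align 2) → ends 4
version at 4 (size 8, align 2) → ends 12
flags at 12 (size 4, align 2) → ends 16
proto at 16 (size 18, align 2) → ends 34
port at 34 (size 8, align 2) → ends 42
seq at 42 (size 44, align 2) → ends 86
window at 86 (size 12, align 2) → ends 98
within Slot: length at 4
86 + 4 = 90

90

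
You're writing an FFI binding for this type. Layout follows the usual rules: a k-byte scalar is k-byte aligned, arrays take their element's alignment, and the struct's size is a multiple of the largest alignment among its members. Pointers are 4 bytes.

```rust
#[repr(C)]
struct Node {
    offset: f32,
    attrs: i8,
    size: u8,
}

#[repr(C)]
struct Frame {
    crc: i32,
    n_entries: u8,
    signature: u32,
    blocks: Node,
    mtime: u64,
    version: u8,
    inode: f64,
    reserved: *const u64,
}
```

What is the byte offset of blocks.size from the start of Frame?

17

Node: @0: offset [4B, align 4] → 4; @4: attrs [1B, align 1] → 5; @5: size [1B, align 1] → 6; +2 tail pad (align 4); size 8, align 4
@0: crc [4B, align 4] → 4
@4: n_entries [1B, align 1] → 5
+3 pad (align 4)
@8: signature [4B, align 4] → 12
@12: blocks [8B, align 4] → 20
within Node: size at 5
12 + 5 = 17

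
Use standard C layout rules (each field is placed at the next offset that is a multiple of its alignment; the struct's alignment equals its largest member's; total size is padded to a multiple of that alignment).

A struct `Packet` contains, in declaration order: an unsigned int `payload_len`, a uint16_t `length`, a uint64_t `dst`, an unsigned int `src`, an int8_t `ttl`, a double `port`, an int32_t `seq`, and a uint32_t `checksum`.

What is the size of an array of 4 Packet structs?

160

@0: payload_len [4B, align 4] → 4
@4: length [2B, align 2] → 6
+2 pad (align 8)
@8: dst [8B, align 8] → 16
@16: src [4B, align 4] → 20
@20: ttl [1B, align 1] → 21
+3 pad (align 8)
@24: port [8B, align 8] → 32
@32: seq [4B, align 4] → 36
@36: checksum [4B, align 4] → 40
size 40, align 8
array of 4: 4 × 40 = 160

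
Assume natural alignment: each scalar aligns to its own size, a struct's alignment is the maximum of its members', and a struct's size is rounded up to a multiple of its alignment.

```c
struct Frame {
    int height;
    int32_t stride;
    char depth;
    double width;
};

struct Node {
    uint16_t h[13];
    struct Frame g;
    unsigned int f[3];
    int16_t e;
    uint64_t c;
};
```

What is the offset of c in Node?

Frame: @0: height [4B, align 4] → 4; @4: stride [4B, align 4] → 8; @8: depth [1B, align 1] → 9; +7 pad (align 8); @16: width [8B, align 8] → 24; size 24, align 8
@0: h [26B, align 2] → 26
+6 pad (align 8)
@32: g [24B, align 8] → 56
@56: f [12B, align 4] → 68
@68: e [2B, align 2] → 70
+2 pad (align 8)
@72: c [8B, align 8] → 80

72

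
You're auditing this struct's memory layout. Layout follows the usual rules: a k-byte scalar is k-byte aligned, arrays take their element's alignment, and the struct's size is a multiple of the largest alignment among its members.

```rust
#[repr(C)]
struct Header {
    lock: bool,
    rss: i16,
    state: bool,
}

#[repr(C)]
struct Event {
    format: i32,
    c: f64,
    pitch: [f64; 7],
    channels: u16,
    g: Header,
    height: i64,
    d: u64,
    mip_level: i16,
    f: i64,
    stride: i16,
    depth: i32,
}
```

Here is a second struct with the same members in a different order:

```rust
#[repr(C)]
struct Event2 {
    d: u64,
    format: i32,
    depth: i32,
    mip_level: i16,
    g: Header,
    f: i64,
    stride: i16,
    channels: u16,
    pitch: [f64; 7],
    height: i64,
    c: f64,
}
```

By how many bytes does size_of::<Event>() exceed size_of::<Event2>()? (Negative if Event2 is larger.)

Header: @0: lock [1B, align 1] → 1; +1 pad (align 2); @2: rss [2B, align 2] → 4; @4: state [1B, align 1] → 5; +1 tail pad (align 2); size 6, align 2
@0: format [4B, align 4] → 4
+4 pad (align 8)
@8: c [8B, align 8] → 16
@16: pitch [56B, align 8] → 72
@72: channels [2B, align 2] → 74
@74: g [6B, align 2] → 80
@80: height [8B, align 8] → 88
@88: d [8B, align 8] → 96
@96: mip_level [2B, align 2] → 98
+6 pad (align 8)
@104: f [8B, align 8] → 112
@112: stride [2B, align 2] → 114
+2 pad (align 4)
@116: depth [4B, align 4] → 120
size 120, align 8
— Event2 —
@0: d [8B, align 8] → 8
@8: format [4B, align 4] → 12
@12: depth [4B, align 4] → 16
@16: mip_level [2B, align 2] → 18
@18: g [6B, align 2] → 24
@24: f [8B, align 8] → 32
@32: stride [2B, align 2] → 34
@34: channels [2B, align 2] → 36
+4 pad (align 8)
@40: pitch [56B, align 8] → 96
@96: height [8B, align 8] → 104
@104: c [8B, align 8] → 112
size 112, align 8
120 − 112 = 8

8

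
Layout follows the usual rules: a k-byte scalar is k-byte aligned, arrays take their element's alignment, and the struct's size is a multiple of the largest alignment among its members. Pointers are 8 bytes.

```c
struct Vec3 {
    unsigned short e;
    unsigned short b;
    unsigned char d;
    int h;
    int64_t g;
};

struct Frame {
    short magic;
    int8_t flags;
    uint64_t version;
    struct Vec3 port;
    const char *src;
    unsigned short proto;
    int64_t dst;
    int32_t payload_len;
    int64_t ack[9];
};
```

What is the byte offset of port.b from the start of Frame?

Vec3: e at 0 (size 2, align 2) → ends 2; b at 2 (size 2, align 2) → ends 4; d at 4 (size 1, align 1) → ends 5; pad 3 to align 4 for h; h at 8 (size 4, align 4) → ends 12; pad 4 to align 8 for g; g at 16 (size 8, align 8) → ends 24; total 24 bytes, alignment 8
magic at 0 (size 2, align 2) → ends 2
flags at 2 (size 1, align 1) → ends 3
pad 5 to align 8 for version
version at 8 (size 8, align 8) → ends 16
port at 16 (size 24, align 8) → ends 40
within Vec3: b at 2
16 + 2 = 18

18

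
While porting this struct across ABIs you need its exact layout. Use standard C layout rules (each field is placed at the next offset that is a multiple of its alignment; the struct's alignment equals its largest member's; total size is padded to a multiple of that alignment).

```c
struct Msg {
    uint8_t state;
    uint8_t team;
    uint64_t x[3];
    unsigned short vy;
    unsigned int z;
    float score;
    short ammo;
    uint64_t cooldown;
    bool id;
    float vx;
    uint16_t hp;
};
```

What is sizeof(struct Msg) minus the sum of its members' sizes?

19

state at 0 (size 1, align 1) → ends 1
team at 1 (size 1, align 1) → ends 2
pad 6 to align 8 for x
x at 8 (size 24, align 8) → ends 32
vy at 32 (size 2, align 2) → ends 34
pad 2 to align 4 for z
z at 36 (size 4, align 4) → ends 40
score at 40 (size 4, align 4) → ends 44
ammo at 44 (size 2, align 2) → ends 46
pad 2 to align 8 for cooldown
cooldown at 48 (size 8, align 8) → ends 56
id at 56 (size 1, align 1) → ends 57
pad 3 to align 4 for vx
vx at 60 (size 4, align 4) → ends 64
hp at 64 (size 2, align 2) → ends 66
tail pad 6 to reach multiple of 8
total 72 bytes, alignment 8
data bytes 53, size 72 → padding 19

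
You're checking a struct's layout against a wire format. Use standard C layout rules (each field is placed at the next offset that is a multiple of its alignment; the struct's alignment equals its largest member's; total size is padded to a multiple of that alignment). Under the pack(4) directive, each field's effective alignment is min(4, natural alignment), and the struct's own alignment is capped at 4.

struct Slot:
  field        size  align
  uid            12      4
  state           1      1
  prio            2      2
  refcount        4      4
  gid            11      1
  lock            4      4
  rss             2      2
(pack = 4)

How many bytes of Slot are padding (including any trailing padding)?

0..12  uid  (12B, 4-aligned)
12..13  state  (1B, 1-aligned)
13..14  -- padding (1B)
14..16  prio  (2B, 2-aligned)
16..20  refcount  (4B, 4-aligned)
20..31  gid  (11B, 1-aligned)
31..32  -- padding (1B)
32..36  lock  (4B, 4-aligned)
36..38  rss  (2B, 2-aligned)
38..40  -- tail padding (2B)
sizeof = 40, alignof = 4
data bytes 36, size 40 → padding 4

4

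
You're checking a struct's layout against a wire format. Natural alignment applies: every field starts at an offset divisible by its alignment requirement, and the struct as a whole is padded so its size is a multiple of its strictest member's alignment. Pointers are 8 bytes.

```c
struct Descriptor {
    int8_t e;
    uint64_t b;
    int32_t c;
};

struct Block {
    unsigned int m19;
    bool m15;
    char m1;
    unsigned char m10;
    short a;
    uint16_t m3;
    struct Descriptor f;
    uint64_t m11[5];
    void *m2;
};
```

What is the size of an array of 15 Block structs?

1320

Descriptor: @0: e [1B, align 1] → 1; +7 pad (align 8); @8: b [8B, align 8] → 16; @16: c [4B, align 4] → 20; +4 tail pad (align 8); size 24, align 8
@0: m19 [4B, align 4] → 4
@4: m15 [1B, align 1] → 5
@5: m1 [1B, align 1] → 6
@6: m10 [1B, align 1] → 7
+1 pad (align 2)
@8: a [2B, align 2] → 10
@10: m3 [2B, align 2] → 12
+4 pad (align 8)
@16: f [24B, align 8] → 40
@40: m11 [40B, align 8] → 80
@80: m2 [8B, align 8] → 88
size 88, align 8
array of 15: 15 × 88 = 1320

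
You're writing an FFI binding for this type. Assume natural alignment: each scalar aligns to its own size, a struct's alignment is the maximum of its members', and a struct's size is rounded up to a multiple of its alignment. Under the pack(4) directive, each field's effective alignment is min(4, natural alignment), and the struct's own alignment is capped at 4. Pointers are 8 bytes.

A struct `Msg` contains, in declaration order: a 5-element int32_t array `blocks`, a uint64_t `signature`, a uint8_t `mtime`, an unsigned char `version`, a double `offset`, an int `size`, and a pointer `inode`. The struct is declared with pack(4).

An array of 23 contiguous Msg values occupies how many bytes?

0..20  blocks  (20B, 4-aligned)
20..28  signature  (8B, 4-aligned)
28..29  mtime  (1B, 1-aligned)
29..30  version  (1B, 1-aligned)
30..32  -- padding (2B)
32..40  offset  (8B, 4-aligned)
40..44  size  (4B, 4-aligned)
44..52  inode  (8B, 4-aligned)
sizeof = 52, alignof = 4
array of 23: 23 × 52 = 1196

1196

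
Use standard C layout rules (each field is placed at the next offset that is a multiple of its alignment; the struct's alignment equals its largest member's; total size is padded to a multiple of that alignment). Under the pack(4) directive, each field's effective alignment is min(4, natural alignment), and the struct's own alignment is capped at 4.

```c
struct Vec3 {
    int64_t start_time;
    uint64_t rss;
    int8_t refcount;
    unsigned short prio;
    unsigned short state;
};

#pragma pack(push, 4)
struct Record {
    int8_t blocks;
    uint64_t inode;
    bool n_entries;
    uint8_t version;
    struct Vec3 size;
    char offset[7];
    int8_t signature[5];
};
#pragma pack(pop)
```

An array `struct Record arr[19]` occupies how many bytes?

988

Vec3: 0..8  start_time  (8B, 8-aligned); 8..16  rss  (8B, 8-aligned); 16..17  refcount  (1B, 1-aligned); 17..18  -- padding (1B); 18..20  prio  (2B, 2-aligned); 20..22  state  (2B, 2-aligned); 22..24  -- tail padding (2B); sizeof = 24, alignof = 8
0..1  blocks  (1B, 1-aligned)
1..4  -- padding (3B)
4..12  inode  (8B, 4-aligned)
12..13  n_entries  (1B, 1-aligned)
13..14  version  (1B, 1-aligned)
14..16  -- padding (2B)
16..40  size  (24B, 4-aligned)
40..47  offset  (7B, 1-aligned)
47..52  signature  (5B, 1-aligned)
sizeof = 52, alignof = 4
array of 19: 19 × 52 = 988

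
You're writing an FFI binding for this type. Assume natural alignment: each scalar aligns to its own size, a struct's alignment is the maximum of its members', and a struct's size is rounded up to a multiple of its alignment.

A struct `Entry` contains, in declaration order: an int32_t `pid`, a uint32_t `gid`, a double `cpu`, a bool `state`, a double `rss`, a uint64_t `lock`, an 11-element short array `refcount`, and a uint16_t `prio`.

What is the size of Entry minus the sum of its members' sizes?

7

@0: pid [4B, align 4] → 4
@4: gid [4B, align 4] → 8
@8: cpu [8B, align 8] → 16
@16: state [1B, align 1] → 17
+7 pad (align 8)
@24: rss [8B, align 8] → 32
@32: lock [8B, align 8] → 40
@40: refcount [22B, align 2] → 62
@62: prio [2B, align 2] → 64
size 64, align 8
data bytes 57, size 64 → padding 7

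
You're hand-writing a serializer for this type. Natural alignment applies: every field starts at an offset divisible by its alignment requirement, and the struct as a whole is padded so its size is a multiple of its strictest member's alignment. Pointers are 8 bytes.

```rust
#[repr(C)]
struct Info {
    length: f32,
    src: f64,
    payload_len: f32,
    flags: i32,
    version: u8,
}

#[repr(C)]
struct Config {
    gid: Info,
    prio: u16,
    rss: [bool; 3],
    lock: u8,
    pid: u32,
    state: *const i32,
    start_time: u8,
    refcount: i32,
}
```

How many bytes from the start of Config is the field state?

Info: 0..4  length  (4B, 4-aligned); 4..8  -- padding (4B); 8..16  src  (8B, 8-aligned); 16..20  payload_len  (4B, 4-aligned); 20..24  flags  (4B, 4-aligned); 24..25  version  (1B, 1-aligned); 25..32  -- tail padding (7B); sizeof = 32, alignof = 8
0..32  gid  (32B, 8-aligned)
32..34  prio  (2B, 2-aligned)
34..37  rss  (3B, 1-aligned)
37..38  lock  (1B, 1-aligned)
38..40  -- padding (2B)
40..44  pid  (4B, 4-aligned)
44..48  -- padding (4B)
48..56  state  (8B, 8-aligned)

48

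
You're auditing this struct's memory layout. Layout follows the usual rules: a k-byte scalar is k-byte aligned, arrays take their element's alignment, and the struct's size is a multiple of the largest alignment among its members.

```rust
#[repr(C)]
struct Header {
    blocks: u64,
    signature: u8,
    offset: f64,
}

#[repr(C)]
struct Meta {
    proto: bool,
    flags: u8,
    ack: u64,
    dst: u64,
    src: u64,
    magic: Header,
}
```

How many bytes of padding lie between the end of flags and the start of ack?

6

Header: blocks at 0 (size 8, align 8) → ends 8; signature at 8 (size 1, align 1) → ends 9; pad 7 to align 8 for offset; offset at 16 (size 8, align 8) → ends 24; total 24 bytes, alignment 8
proto at 0 (size 1, align 1) → ends 1
flags at 1 (size 1, align 1) → ends 2
pad 6 to align 8 for ack
ack at 8 (size 8, align 8) → ends 16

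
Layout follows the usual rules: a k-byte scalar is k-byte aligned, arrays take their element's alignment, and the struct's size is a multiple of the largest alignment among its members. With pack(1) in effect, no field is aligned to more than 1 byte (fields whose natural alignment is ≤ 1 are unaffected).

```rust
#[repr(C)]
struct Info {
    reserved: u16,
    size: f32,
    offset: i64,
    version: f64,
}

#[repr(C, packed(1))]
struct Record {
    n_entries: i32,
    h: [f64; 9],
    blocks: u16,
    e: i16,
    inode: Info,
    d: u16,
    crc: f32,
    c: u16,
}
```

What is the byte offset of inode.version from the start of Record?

Info: @0: reserved [2B, align 2] → 2; +2 pad (align 4); @4: size [4B, align 4] → 8; @8: offset [8B, align 8] → 16; @16: version [8B, align 8] → 24; size 24, align 8
@0: n_entries [4B, align 1] → 4
@4: h [72B, align 1] → 76
@76: blocks [2B, align 1] → 78
@78: e [2B, align 1] → 80
@80: inode [24B, align 1] → 104
within Info: version at 16
80 + 16 = 96

96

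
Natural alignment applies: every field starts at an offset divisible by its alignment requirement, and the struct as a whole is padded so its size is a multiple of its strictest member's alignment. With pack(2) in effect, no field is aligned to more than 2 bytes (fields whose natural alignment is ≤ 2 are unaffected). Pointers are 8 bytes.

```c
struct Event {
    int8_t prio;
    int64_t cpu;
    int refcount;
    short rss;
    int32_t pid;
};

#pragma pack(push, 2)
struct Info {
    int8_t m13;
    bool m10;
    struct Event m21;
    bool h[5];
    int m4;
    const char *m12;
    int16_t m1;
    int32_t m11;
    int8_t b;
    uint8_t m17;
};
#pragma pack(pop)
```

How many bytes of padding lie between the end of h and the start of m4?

Event: 0..1  prio  (1B, 1-aligned); 1..8  -- padding (7B); 8..16  cpu  (8B, 8-aligned); 16..20  refcount  (4B, 4-aligned); 20..22  rss  (2B, 2-aligned); 22..24  -- padding (2B); 24..28  pid  (4B, 4-aligned); 28..32  -- tail padding (4B); sizeof = 32, alignof = 8
0..1  m13  (1B, 1-aligned)
1..2  m10  (1B, 1-aligned)
2..34  m21  (32B, 2-aligned)
34..39  h  (5B, 1-aligned)
39..40  -- padding (1B)
40..44  m4  (4B, 2-aligned)

1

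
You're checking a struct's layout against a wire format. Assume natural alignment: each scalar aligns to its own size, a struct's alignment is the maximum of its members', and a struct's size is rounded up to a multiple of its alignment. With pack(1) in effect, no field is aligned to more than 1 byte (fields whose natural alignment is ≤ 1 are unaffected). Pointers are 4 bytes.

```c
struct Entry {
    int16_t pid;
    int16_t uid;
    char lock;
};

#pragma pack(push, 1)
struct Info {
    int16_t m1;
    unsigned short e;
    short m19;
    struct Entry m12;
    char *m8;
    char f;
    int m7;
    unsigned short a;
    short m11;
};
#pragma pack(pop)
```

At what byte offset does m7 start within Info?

Entry: pid at 0 (size 2, align 2) → ends 2; uid at 2 (size 2, align 2) → ends 4; lock at 4 (size 1, align 1) → ends 5; tail pad 1 to reach multiple of 2; total 6 bytes, alignment 2
m1 at 0 (size 2, align 1) → ends 2
e at 2 (size 2, align 1) → ends 4
m19 at 4 (size 2, align 1) → ends 6
m12 at 6 (size 6, align 1) → ends 12
m8 at 12 (size 4, align 1) → ends 16
f at 16 (size 1, align 1) → ends 17
m7 at 17 (size 4, align 1) → ends 21

17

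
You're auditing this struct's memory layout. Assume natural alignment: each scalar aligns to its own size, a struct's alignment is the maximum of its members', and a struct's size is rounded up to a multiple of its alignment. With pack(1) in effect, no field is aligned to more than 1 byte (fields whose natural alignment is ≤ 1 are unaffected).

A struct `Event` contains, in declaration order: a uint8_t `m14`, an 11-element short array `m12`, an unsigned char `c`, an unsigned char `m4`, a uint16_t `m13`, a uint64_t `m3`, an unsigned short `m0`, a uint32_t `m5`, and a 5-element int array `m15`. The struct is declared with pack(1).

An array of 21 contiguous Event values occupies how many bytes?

0..1  m14  (1B, 1-aligned)
1..23  m12  (22B, 1-aligned)
23..24  c  (1B, 1-aligned)
24..25  m4  (1B, 1-aligned)
25..27  m13  (2B, 1-aligned)
27..35  m3  (8B, 1-aligned)
35..37  m0  (2B, 1-aligned)
37..41  m5  (4B, 1-aligned)
41..61  m15  (20B, 1-aligned)
sizeof = 61, alignof = 1
array of 21: 21 × 61 = 1281

1281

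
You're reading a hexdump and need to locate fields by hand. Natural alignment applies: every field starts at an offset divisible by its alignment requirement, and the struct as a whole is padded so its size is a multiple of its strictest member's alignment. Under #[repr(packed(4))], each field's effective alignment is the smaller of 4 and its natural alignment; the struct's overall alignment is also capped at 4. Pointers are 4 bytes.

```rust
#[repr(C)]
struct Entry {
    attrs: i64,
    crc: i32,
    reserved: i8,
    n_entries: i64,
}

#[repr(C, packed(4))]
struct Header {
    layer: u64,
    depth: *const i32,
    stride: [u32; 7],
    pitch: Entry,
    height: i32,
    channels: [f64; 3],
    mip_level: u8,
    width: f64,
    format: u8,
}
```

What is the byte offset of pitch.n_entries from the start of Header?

Entry: attrs at 0 (size 8, align 8) → ends 8; crc at 8 (size 4, align 4) → ends 12; reserved at 12 (size 1, align 1) → ends 13; pad 3 to align 8 for n_entries; n_entries at 16 (size 8, align 8) → ends 24; total 24 bytes, alignment 8
layer at 0 (size 8, align 4) → ends 8
depth at 8 (size 4, align 4) → ends 12
stride at 12 (size 28, align 4) → ends 40
pitch at 40 (size 24, align 4) → ends 64
within Entry: n_entries at 16
40 + 16 = 56

56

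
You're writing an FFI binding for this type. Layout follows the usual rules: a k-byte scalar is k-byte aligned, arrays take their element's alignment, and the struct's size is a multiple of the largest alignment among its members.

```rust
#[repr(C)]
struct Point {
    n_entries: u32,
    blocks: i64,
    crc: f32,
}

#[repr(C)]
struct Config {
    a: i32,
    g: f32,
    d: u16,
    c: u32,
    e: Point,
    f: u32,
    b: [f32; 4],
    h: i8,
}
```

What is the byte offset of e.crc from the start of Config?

Point: n_entries at 0 (size 4, align 4) → ends 4; pad 4 to align 8 for blocks; blocks at 8 (size 8, align 8) → ends 16; crc at 16 (size 4, align 4) → ends 20; tail pad 4 to reach multiple of 8; total 24 bytes, alignment 8
a at 0 (size 4, align 4) → ends 4
g at 4 (size 4, align 4) → ends 8
d at 8 (size 2, align 2) → ends 10
pad 2 to align 4 for c
c at 12 (size 4, align 4) → ends 16
e at 16 (size 24, align 8) → ends 40
within Point: crc at 16
16 + 16 = 32

32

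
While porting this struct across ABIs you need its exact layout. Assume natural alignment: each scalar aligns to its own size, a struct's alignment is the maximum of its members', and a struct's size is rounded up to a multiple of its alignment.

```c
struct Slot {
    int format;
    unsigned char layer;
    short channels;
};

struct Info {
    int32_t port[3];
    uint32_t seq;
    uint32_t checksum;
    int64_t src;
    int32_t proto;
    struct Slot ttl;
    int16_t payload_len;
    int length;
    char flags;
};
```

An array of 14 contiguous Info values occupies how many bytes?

784

Slot: format at 0 (size 4, align 4) → ends 4; layer at 4 (size 1, align 1) → ends 5; pad 1 to align 2 for channels; channels at 6 (size 2, align 2) → ends 8; total 8 bytes, alignment 4
port at 0 (size 12, align 4) → ends 12
seq at 12 (size 4, align 4) → ends 16
checksum at 16 (size 4, align 4) → ends 20
pad 4 to align 8 for src
src at 24 (size 8, align 8) → ends 32
proto at 32 (size 4, align 4) → ends 36
ttl at 36 (size 8, align 4) → ends 44
payload_len at 44 (size 2, align 2) → ends 46
pad 2 to align 4 for length
length at 48 (size 4, align 4) → ends 52
flags at 52 (size 1, align 1) → ends 53
tail pad 3 to reach multiple of 8
total 56 bytes, alignment 8
array of 14: 14 × 56 = 784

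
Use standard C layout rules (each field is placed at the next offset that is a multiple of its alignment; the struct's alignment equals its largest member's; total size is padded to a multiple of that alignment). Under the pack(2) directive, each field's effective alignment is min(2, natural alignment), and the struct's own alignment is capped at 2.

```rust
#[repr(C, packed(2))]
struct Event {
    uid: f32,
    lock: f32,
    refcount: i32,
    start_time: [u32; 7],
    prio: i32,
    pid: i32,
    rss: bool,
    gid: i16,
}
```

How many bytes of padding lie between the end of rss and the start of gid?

@0: uid [4B, align 2] → 4
@4: lock [4B, align 2] → 8
@8: refcount [4B, align 2] → 12
@12: start_time [28B, align 2] → 40
@40: prio [4B, align 2] → 44
@44: pid [4B, align 2] → 48
@48: rss [1B, align 1] → 49
+1 pad (align 2)
@50: gid [2B, align 2] → 52

1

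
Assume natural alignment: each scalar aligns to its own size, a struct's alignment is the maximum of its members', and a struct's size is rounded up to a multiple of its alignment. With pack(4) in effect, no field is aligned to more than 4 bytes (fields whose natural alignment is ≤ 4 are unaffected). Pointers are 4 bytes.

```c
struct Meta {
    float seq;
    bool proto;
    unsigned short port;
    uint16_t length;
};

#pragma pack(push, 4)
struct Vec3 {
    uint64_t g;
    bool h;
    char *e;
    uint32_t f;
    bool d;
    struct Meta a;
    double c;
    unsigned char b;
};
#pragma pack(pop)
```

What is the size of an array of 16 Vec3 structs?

768

Meta: @0: seq [4B, align 4] → 4; @4: proto [1B, align 1] → 5; +1 pad (align 2); @6: port [2B, align 2] → 8; @8: length [2B, align 2] → 10; +2 tail pad (align 4); size 12, align 4
@0: g [8B, align 4] → 8
@8: h [1B, align 1] → 9
+3 pad (align 4)
@12: e [4B, align 4] → 16
@16: f [4B, align 4] → 20
@20: d [1B, align 1] → 21
+3 pad (align 4)
@24: a [12B, align 4] → 36
@36: c [8B, align 4] → 44
@44: b [1B, align 1] → 45
+3 tail pad (align 4)
size 48, align 4
array of 16: 16 × 48 = 768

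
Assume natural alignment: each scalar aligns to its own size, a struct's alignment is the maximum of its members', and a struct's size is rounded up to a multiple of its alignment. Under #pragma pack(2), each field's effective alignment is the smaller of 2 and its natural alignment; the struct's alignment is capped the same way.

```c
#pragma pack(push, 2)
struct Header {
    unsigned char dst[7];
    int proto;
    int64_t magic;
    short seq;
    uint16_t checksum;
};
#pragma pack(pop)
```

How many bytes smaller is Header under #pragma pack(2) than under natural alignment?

8

natural layout:
  @0: dst [7B, align 1] → 7
  +1 pad (align 4)
  @8: proto [4B, align 4] → 12
  +4 pad (align 8)
  @16: magic [8B, align 8] → 24
  @24: seq [2B, align 2] → 26
  @26: checksum [2B, align 2] → 28
  +4 tail pad (align 8)
  size 32, align 8
packed(2) layout:
  @0: dst [7B, align 1] → 7
  +1 pad (align 2)
  @8: proto [4B, align 2] → 12
  @12: magic [8B, align 2] → 20
  @20: seq [2B, align 2] → 22
  @22: checksum [2B, align 2] → 24
  size 24, align 2
32 − 24 = 8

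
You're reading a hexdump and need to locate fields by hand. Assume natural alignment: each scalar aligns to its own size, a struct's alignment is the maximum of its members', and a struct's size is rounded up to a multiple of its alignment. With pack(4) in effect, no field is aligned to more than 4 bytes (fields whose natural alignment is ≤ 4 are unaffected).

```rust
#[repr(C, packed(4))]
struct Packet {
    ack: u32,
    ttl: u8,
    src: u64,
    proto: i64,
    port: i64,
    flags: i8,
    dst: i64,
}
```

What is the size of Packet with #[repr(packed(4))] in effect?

ack at 0 (size 4, align 4) → ends 4
ttl at 4 (size 1, align 1) → ends 5
pad 3 to align 4 for src
src at 8 (size 8, align 4) → ends 16
proto at 16 (size 8, align 4) → ends 24
port at 24 (size 8, align 4) → ends 32
flags at 32 (size 1, align 1) → ends 33
pad 3 to align 4 for dst
dst at 36 (size 8, align 4) → ends 44
total 44 bytes, alignment 4

44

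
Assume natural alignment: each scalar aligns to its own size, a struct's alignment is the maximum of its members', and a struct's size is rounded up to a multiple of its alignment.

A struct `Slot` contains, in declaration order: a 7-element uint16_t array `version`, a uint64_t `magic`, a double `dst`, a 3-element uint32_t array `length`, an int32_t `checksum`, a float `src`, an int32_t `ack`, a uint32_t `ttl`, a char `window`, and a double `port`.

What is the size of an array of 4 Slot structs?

@0: version [14B, align 2] → 14
+2 pad (align 8)
@16: magic [8B, align 8] → 24
@24: dst [8B, align 8] → 32
@32: length [12B, align 4] → 44
@44: checksum [4B, align 4] → 48
@48: src [4B, align 4] → 52
@52: ack [4B, align 4] → 56
@56: ttl [4B, align 4] → 60
@60: window [1B, align 1] → 61
+3 pad (align 8)
@64: port [8B, align 8] → 72
size 72, align 8
array of 4: 4 × 72 = 288

288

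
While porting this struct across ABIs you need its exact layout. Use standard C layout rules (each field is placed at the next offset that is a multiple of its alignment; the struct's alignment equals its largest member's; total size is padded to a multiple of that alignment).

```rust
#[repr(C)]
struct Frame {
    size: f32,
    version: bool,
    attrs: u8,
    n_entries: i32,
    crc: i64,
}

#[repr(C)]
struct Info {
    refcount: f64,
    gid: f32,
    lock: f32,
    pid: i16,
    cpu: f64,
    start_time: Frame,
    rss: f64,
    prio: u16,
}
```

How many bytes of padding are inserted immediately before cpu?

6

Frame: size at 0 (size 4, align 4) → ends 4; version at 4 (size 1, align 1) → ends 5; attrs at 5 (size 1, align 1) → ends 6; pad 2 to align 4 for n_entries; n_entries at 8 (size 4, align 4) → ends 12; pad 4 to align 8 for crc; crc at 16 (size 8, align 8) → ends 24; total 24 bytes, alignment 8
refcount at 0 (size 8, align 8) → ends 8
gid at 8 (size 4, align 4) → ends 12
lock at 12 (size 4, align 4) → ends 16
pid at 16 (size 2, align 2) → ends 18
pad 6 to align 8 for cpu
cpu at 24 (size 8, align 8) → ends 32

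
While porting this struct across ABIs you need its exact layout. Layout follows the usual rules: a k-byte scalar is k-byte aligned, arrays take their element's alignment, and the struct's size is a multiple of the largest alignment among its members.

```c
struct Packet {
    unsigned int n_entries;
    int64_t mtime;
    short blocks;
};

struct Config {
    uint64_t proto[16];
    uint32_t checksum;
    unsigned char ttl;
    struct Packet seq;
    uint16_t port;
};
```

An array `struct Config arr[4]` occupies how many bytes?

672

Packet: 0..4  n_entries  (4B, 4-aligned); 4..8  -- padding (4B); 8..16  mtime  (8B, 8-aligned); 16..18  blocks  (2B, 2-aligned); 18..24  -- tail padding (6B); sizeof = 24, alignof = 8
0..128  proto  (128B, 8-aligned)
128..132  checksum  (4B, 4-aligned)
132..133  ttl  (1B, 1-aligned)
133..136  -- padding (3B)
136..160  seq  (24B, 8-aligned)
160..162  port  (2B, 2-aligned)
162..168  -- tail padding (6B)
sizeof = 168, alignof = 8
array of 4: 4 × 168 = 672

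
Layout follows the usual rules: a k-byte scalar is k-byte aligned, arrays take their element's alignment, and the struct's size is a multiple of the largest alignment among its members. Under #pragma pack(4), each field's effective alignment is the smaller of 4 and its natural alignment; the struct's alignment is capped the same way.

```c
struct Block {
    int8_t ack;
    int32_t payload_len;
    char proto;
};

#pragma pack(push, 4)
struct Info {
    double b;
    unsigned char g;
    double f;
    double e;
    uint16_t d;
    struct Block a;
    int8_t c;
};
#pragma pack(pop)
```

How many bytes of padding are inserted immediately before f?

Block: ack at 0 (size 1, align 1) → ends 1; pad 3 to align 4 for payload_len; payload_len at 4 (size 4, align 4) → ends 8; proto at 8 (size 1, align 1) → ends 9; tail pad 3 to reach multiple of 4; total 12 bytes, alignment 4
b at 0 (size 8, align 4) → ends 8
g at 8 (size 1, align 1) → ends 9
pad 3 to align 4 for f
f at 12 (size 8, align 4) → ends 20

3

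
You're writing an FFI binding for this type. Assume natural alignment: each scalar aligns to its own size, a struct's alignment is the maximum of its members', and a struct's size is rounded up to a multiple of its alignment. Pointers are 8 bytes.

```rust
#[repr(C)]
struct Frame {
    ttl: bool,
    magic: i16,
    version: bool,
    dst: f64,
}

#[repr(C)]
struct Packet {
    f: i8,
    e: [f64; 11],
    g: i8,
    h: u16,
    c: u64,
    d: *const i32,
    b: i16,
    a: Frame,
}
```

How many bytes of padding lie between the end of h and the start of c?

4

Frame: ttl at 0 (size 1, align 1) → ends 1; pad 1 to align 2 for magic; magic at 2 (size 2, align 2) → ends 4; version at 4 (size 1, align 1) → ends 5; pad 3 to align 8 for dst; dst at 8 (size 8, align 8) → ends 16; total 16 bytes, alignment 8
f at 0 (size 1, align 1) → ends 1
pad 7 to align 8 for e
e at 8 (size 88, align 8) → ends 96
g at 96 (size 1, align 1) → ends 97
pad 1 to align 2 for h
h at 98 (size 2, align 2) → ends 100
pad 4 to align 8 for c
c at 104 (size 8, align 8) → ends 112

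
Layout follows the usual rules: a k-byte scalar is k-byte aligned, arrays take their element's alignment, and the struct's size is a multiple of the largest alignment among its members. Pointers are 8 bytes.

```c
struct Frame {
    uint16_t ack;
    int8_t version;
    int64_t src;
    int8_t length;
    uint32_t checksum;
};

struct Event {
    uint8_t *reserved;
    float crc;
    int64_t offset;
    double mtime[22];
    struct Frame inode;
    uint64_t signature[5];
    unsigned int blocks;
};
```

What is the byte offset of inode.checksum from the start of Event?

220

Frame: ack at 0 (size 2, align 2) → ends 2; version at 2 (size 1, align 1) → ends 3; pad 5 to align 8 for src; src at 8 (size 8, align 8) → ends 16; length at 16 (size 1, align 1) → ends 17; pad 3 to align 4 for checksum; checksum at 20 (size 4, align 4) → ends 24; total 24 bytes, alignment 8
reserved at 0 (size 8, align 8) → ends 8
crc at 8 (size 4, align 4) → ends 12
pad 4 to align 8 for offset
offset at 16 (size 8, align 8) → ends 24
mtime at 24 (size 176, align 8) → ends 200
inode at 200 (size 24, align 8) → ends 224
within Frame: checksum at 20
200 + 20 = 220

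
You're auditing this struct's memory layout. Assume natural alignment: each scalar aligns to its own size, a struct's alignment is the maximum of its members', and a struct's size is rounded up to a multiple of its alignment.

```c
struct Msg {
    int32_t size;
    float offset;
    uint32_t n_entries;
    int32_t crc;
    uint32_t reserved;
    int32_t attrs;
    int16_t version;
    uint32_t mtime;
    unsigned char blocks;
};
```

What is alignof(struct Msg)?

4

member alignments: size=4, offset=4, n_entries=4, crc=4, reserved=4, attrs=4, version=2, mtime=4, blocks=1
max = 4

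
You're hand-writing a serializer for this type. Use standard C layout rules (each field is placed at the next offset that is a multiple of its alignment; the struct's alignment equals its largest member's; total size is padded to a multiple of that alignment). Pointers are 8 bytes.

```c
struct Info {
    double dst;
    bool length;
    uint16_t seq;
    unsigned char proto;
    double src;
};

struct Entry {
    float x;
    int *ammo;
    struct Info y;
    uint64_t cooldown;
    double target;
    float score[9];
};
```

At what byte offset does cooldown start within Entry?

40

Info: @0: dst [8B, align 8] → 8; @8: length [1B, align 1] → 9; +1 pad (align 2); @10: seq [2B, align 2] → 12; @12: proto [1B, align 1] → 13; +3 pad (align 8); @16: src [8B, align 8] → 24; size 24, align 8
@0: x [4B, align 4] → 4
+4 pad (align 8)
@8: ammo [8B, align 8] → 16
@16: y [24B, align 8] → 40
@40: cooldown [8B, align 8] → 48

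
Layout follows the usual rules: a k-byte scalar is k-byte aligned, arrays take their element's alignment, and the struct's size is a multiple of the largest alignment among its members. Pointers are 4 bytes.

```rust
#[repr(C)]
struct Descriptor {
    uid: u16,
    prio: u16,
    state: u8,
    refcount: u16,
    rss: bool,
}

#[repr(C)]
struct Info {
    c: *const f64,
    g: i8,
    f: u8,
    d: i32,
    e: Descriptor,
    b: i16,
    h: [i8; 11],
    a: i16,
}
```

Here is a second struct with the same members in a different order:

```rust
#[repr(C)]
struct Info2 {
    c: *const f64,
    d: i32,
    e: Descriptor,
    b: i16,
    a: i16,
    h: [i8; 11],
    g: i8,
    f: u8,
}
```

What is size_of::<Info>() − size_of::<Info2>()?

Descriptor: @0: uid [2B, align 2] → 2; @2: prio [2B, align 2] → 4; @4: state [1B, align 1] → 5; +1 pad (align 2); @6: refcount [2B, align 2] → 8; @8: rss [1B, align 1] → 9; +1 tail pad (align 2); size 10, align 2
@0: c [4B, align 4] → 4
@4: g [1B, align 1] → 5
@5: f [1B, align 1] → 6
+2 pad (align 4)
@8: d [4B, align 4] → 12
@12: e [10B, align 2] → 22
@22: b [2B, align 2] → 24
@24: h [11B, align 1] → 35
+1 pad (align 2)
@36: a [2B, align 2] → 38
+2 tail pad (align 4)
size 40, align 4
— Info2 —
@0: c [4B, align 4] → 4
@4: d [4B, align 4] → 8
@8: e [10B, align 2] → 18
@18: b [2B, align 2] → 20
@20: a [2B, align 2] → 22
@22: h [11B, align 1] → 33
@33: g [1B, align 1] → 34
@34: f [1B, align 1] → 35
+1 tail pad (align 4)
size 36, align 4
40 − 36 = 4

4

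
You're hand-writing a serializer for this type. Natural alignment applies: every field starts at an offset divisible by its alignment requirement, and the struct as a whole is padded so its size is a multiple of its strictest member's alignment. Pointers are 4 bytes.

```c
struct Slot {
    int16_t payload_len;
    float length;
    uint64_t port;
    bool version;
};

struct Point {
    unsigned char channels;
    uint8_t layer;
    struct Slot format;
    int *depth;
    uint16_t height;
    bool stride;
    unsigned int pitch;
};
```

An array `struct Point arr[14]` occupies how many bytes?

672

Slot: @0: payload_len [2B, align 2] → 2; +2 pad (align 4); @4: length [4B, align 4] → 8; @8: port [8B, align 8] → 16; @16: version [1B, align 1] → 17; +7 tail pad (align 8); size 24, align 8
@0: channels [1B, align 1] → 1
@1: layer [1B, align 1] → 2
+6 pad (align 8)
@8: format [24B, align 8] → 32
@32: depth [4B, align 4] → 36
@36: height [2B, align 2] → 38
@38: stride [1B, align 1] → 39
+1 pad (align 4)
@40: pitch [4B, align 4] → 44
+4 tail pad (align 8)
size 48, align 8
array of 14: 14 × 48 = 672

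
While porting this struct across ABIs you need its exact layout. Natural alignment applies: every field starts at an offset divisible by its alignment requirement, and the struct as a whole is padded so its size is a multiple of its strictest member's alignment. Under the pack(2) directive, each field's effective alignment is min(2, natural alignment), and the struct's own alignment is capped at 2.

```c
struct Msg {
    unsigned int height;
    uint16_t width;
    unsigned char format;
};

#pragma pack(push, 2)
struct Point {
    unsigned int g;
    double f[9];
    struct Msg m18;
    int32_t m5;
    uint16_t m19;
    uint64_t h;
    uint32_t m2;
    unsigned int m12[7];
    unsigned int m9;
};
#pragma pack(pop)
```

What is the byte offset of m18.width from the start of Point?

Msg: height at 0 (size 4, align 4) → ends 4; width at 4 (size 2, align 2) → ends 6; format at 6 (size 1, align 1) → ends 7; tail pad 1 to reach multiple of 4; total 8 bytes, alignment 4
g at 0 (size 4, align 2) → ends 4
f at 4 (size 72, align 2) → ends 76
m18 at 76 (size 8, align 2) → ends 84
within Msg: width at 4
76 + 4 = 80

80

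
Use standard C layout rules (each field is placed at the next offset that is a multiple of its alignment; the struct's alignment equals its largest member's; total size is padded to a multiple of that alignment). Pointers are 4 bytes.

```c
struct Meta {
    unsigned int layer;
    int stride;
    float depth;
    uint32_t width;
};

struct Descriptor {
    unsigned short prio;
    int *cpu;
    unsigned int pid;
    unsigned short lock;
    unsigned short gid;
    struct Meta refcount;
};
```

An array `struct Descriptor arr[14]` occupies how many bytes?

448

Meta: layer at 0 (size 4, align 4) → ends 4; stride at 4 (size 4, align 4) → ends 8; depth at 8 (size 4, align 4) → ends 12; width at 12 (size 4, align 4) → ends 16; total 16 bytes, alignment 4
prio at 0 (size 2, align 2) → ends 2
pad 2 to align 4 for cpu
cpu at 4 (size 4, align 4) → ends 8
pid at 8 (size 4, align 4) → ends 12
lock at 12 (size 2, align 2) → ends 14
gid at 14 (size 2, align 2) → ends 16
refcount at 16 (size 16, align 4) → ends 32
total 32 bytes, alignment 4
array of 14: 14 × 32 = 448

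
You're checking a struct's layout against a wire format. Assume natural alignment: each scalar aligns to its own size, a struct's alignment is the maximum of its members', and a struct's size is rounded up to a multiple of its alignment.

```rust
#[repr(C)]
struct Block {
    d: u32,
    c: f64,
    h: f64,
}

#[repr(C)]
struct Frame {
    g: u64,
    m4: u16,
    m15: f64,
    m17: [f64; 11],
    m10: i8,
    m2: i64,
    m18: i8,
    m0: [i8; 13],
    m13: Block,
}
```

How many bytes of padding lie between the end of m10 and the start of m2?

Block: @0: d [4B, align 4] → 4; +4 pad (align 8); @8: c [8B, align 8] → 16; @16: h [8B, align 8] → 24; size 24, align 8
@0: g [8B, align 8] → 8
@8: m4 [2B, align 2] → 10
+6 pad (align 8)
@16: m15 [8B, align 8] → 24
@24: m17 [88B, align 8] → 112
@112: m10 [1B, align 1] → 113
+7 pad (align 8)
@120: m2 [8B, align 8] → 128

7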